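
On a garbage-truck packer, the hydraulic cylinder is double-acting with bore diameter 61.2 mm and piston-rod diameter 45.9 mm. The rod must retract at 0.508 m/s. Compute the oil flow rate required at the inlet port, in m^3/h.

Q ≈ 2.35 m^3/h

Rod-side annular area A_ann = π/4 × (61.2² − 45.9²) = 1287 mm^2
Q = A × v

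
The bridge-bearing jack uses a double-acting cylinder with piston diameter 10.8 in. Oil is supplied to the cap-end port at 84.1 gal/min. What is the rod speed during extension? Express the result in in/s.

Cap-side area A_cap = π/4 × (10.8 in)² = 91.61 in^2
v = Q / A

v ≈ 3.53 in/s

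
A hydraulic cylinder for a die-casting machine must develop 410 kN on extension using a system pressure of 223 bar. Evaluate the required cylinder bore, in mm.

Extension force acts on the full piston face: F = P × (π/4)D².
D = √(4F / (πP)) = √(4 × 410 kN / (π × 223 bar))

D ≈ 153 mm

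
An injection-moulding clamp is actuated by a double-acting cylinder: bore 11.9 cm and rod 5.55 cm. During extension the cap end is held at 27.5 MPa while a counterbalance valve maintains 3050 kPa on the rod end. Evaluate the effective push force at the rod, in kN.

Cap-side area A_cap = π/4 × (11.9 cm)² = 111.2 cm^2
Rod-side annular area A_ann = π/4 × (11.9² − 5.55²) = 87.03 cm^2
Net thrust = P_cap·A_cap − P_rod·A_ann = 305.9 kN − 26.54 kN

F ≈ 279 kN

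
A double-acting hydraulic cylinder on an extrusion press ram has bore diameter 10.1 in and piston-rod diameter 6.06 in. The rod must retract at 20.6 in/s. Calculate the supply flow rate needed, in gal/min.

Rod-side annular area A_ann = π/4 × (10.1² − 6.06²) = 51.28 in^2
Q = A × v

Q ≈ 274 gal/min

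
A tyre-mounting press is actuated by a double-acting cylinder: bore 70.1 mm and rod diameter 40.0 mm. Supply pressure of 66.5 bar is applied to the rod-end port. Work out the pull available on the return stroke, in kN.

F ≈ 17.3 kN

Rod-side annular area A_ann = π/4 × (70.1² − 40.0²) = 2603 mm^2
On retraction the pressure acts on the annular area (bore minus rod).
F = P × A_ann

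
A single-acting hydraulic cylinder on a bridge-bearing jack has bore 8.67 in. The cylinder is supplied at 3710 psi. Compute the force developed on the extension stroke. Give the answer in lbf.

F ≈ 2.19e5 lbf

Cap-side area A_cap = π/4 × (8.67 in)² = 59.04 in^2
F = P × A_cap = 3710 psi × A_cap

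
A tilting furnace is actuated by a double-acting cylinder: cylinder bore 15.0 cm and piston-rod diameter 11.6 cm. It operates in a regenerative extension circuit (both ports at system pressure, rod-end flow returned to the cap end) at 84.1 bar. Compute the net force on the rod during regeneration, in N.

F ≈ 88900 N

With equal pressure on both faces, forces on the annular region cancel; the net push is pressure × rod cross-section.
Rod cross-section A_rod = π/4 × (11.6 cm)² = 105.7 cm^2
F = P × A_rod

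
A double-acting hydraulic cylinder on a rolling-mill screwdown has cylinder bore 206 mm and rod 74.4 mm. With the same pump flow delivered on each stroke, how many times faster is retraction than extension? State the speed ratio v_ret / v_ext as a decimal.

v_ret/v_ext ≈ 1.15

Cap-side area A_cap = π/4 × (206 mm)² = 33330 mm^2
Rod-side annular area A_ann = π/4 × (206² − 74.4²) = 28980 mm^2
For equal Q, v ∝ 1/A, so v_ret/v_ext = A_cap/A_ann.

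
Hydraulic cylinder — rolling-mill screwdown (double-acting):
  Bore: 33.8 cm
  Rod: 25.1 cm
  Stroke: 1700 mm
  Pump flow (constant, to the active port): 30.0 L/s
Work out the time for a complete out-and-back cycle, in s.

Cap-side area A_cap = π/4 × (33.8 cm)² = 897.3 cm^2
Rod-side annular area A_ann = π/4 × (33.8² − 25.1²) = 402.5 cm^2
t_ext = A_cap·L/Q = 5.085 s
t_ret = A_ann·L/Q = 2.281 s
t_cycle = t_ext + t_ret

t ≈ 7.37 s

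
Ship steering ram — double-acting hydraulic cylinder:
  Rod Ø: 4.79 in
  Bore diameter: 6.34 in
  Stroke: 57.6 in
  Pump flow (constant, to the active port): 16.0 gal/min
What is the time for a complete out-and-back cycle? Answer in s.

t ≈ 42.2 s

Cap-side area A_cap = π/4 × (6.34 in)² = 31.57 in^2
Rod-side annular area A_ann = π/4 × (6.34² − 4.79²) = 13.55 in^2
t_ext = A_cap·L/Q = 29.52 s
t_ret = A_ann·L/Q = 12.67 s
t_cycle = t_ext + t_ret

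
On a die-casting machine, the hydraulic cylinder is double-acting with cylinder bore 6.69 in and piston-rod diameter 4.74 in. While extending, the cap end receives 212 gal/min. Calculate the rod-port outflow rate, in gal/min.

Cap-side area A_cap = π/4 × (6.69 in)² = 35.15 in^2
Rod-side annular area A_ann = π/4 × (6.69² − 4.74²) = 17.51 in^2
Piston speed v = Q_in/A_cap; rod-end outflow Q_out = v × A_ann = Q_in × A_ann/A_cap.

Q_out ≈ 106 gal/min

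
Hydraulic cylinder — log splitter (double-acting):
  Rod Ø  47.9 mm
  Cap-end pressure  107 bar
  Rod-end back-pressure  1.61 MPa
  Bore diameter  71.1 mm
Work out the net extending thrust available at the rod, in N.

Cap-side area A_cap = π/4 × (71.1 mm)² = 3970 mm^2
Rod-side annular area A_ann = π/4 × (71.1² − 47.9²) = 2168 mm^2
Net thrust = P_cap·A_cap − P_rod·A_ann = 42480 N − 3491 N

F ≈ 39000 N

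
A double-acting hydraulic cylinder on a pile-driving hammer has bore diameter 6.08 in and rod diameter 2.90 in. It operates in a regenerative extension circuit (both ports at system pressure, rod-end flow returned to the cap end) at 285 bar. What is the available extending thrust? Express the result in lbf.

With equal pressure on both faces, forces on the annular region cancel; the net push is pressure × rod cross-section.
Rod cross-section A_rod = π/4 × (2.90 in)² = 6.605 in^2
F = P × A_rod

F ≈ 27300 lbf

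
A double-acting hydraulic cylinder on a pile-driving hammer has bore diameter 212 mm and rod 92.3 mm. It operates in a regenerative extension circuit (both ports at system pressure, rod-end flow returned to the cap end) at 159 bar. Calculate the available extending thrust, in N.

With equal pressure on both faces, forces on the annular region cancel; the net push is pressure × rod cross-section.
Rod cross-section A_rod = π/4 × (92.3 mm)² = 6691 mm^2
F = P × A_rod

F ≈ 1.06e5 N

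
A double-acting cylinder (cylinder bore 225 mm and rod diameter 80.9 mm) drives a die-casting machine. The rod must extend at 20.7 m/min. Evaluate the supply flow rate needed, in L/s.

Cap-side area A_cap = π/4 × (225 mm)² = 39760 mm^2
Q = A × v

Q ≈ 13.7 L/s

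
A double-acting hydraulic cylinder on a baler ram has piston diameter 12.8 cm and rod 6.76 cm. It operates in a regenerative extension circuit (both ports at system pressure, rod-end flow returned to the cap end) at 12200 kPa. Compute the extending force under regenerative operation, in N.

F ≈ 43800 N

With equal pressure on both faces, forces on the annular region cancel; the net push is pressure × rod cross-section.
Rod cross-section A_rod = π/4 × (6.76 cm)² = 35.89 cm^2
F = P × A_rod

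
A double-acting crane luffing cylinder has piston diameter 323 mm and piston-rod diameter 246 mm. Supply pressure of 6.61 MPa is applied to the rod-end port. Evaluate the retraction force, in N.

F ≈ 2.27e5 N

Rod-side annular area A_ann = π/4 × (323² − 246²) = 34410 mm^2
On retraction the pressure acts on the annular area (bore minus rod).
F = P × A_ann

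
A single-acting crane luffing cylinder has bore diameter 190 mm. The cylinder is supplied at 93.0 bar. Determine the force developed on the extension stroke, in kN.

Cap-side area A_cap = π/4 × (190 mm)² = 28350 mm^2
F = P × A_cap = 93.0 bar × A_cap

F ≈ 264 kN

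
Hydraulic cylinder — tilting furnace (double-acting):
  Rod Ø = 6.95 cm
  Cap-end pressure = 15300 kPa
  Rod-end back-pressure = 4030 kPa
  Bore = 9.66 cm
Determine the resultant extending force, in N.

F ≈ 97900 N

Cap-side area A_cap = π/4 × (9.66 cm)² = 73.29 cm^2
Rod-side annular area A_ann = π/4 × (9.66² − 6.95²) = 35.35 cm^2
Net thrust = P_cap·A_cap − P_rod·A_ann = 1.121e5 N − 14250 N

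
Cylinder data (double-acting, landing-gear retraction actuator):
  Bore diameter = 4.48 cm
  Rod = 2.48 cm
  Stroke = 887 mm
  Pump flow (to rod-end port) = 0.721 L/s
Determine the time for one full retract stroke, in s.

Rod-side annular area A_ann = π/4 × (4.48² − 2.48²) = 10.93 cm^2
Swept volume V = A × L; t = V / Q = A·L / Q

t ≈ 1.34 s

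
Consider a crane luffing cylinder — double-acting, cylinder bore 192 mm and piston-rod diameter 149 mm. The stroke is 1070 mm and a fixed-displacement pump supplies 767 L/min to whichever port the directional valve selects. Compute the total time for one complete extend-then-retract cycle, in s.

t ≈ 3.39 s

Cap-side area A_cap = π/4 × (192 mm)² = 28950 mm^2
Rod-side annular area A_ann = π/4 × (192² − 149²) = 11520 mm^2
t_ext = A_cap·L/Q = 2.423 s
t_ret = A_ann·L/Q = 0.9639 s
t_cycle = t_ext + t_ret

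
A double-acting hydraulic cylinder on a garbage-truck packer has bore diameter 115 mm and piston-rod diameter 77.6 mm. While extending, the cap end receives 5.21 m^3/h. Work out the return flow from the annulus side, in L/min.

Cap-side area A_cap = π/4 × (115 mm)² = 10390 mm^2
Rod-side annular area A_ann = π/4 × (115² − 77.6²) = 5657 mm^2
Piston speed v = Q_in/A_cap; rod-end outflow Q_out = v × A_ann = Q_in × A_ann/A_cap.

Q_out ≈ 47.3 L/min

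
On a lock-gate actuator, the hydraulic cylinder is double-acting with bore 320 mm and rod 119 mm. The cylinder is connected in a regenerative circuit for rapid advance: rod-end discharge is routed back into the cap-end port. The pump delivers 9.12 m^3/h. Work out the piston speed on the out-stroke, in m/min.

v ≈ 13.7 m/min

In regeneration the rod-end outflow joins the pump flow into the cap end, so the net volume the pump must supply per unit advance equals the rod cross-section area.
Rod cross-section A_rod = π/4 × (119 mm)² = 11120 mm^2
v = Q_pump / A_rod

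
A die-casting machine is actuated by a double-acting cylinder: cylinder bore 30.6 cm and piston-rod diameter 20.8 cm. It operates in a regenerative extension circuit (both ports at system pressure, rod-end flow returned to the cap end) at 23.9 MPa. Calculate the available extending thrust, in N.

F ≈ 8.12e5 N

With equal pressure on both faces, forces on the annular region cancel; the net push is pressure × rod cross-section.
Rod cross-section A_rod = π/4 × (20.8 cm)² = 339.8 cm^2
F = P × A_rod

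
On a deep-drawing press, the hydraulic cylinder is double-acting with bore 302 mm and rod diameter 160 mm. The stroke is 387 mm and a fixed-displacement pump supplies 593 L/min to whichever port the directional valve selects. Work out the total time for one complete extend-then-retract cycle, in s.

t ≈ 4.82 s

Cap-side area A_cap = π/4 × (302 mm)² = 71630 mm^2
Rod-side annular area A_ann = π/4 × (302² − 160²) = 51530 mm^2
t_ext = A_cap·L/Q = 2.805 s
t_ret = A_ann·L/Q = 2.018 s
t_cycle = t_ext + t_ret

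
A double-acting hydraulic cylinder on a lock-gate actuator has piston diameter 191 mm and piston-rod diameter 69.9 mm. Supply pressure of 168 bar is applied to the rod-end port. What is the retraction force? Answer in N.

F ≈ 4.17e5 N

Rod-side annular area A_ann = π/4 × (191² − 69.9²) = 24810 mm^2
On retraction the pressure acts on the annular area (bore minus rod).
F = P × A_ann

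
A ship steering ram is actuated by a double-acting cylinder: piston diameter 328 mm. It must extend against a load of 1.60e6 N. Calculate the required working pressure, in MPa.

P ≈ 18.9 MPa

Cap-side area A_cap = π/4 × (328 mm)² = 84500 mm^2
P = F / A = 1.60e6 N / A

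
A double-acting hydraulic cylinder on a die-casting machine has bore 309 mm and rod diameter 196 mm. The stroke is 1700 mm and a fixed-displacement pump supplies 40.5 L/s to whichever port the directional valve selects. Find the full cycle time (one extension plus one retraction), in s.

Cap-side area A_cap = π/4 × (309 mm)² = 74990 mm^2
Rod-side annular area A_ann = π/4 × (309² − 196²) = 44820 mm^2
t_ext = A_cap·L/Q = 3.148 s
t_ret = A_ann·L/Q = 1.881 s
t_cycle = t_ext + t_ret

t ≈ 5.03 s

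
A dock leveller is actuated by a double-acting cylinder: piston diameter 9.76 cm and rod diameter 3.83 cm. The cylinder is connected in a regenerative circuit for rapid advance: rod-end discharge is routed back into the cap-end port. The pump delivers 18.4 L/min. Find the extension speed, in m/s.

In regeneration the rod-end outflow joins the pump flow into the cap end, so the net volume the pump must supply per unit advance equals the rod cross-section area.
Rod cross-section A_rod = π/4 × (3.83 cm)² = 11.52 cm^2
v = Q_pump / A_rod

v ≈ 0.266 m/s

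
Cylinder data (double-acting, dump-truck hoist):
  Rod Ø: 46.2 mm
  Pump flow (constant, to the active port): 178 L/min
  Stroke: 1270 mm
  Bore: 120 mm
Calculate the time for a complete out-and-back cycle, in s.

Cap-side area A_cap = π/4 × (120 mm)² = 11310 mm^2
Rod-side annular area A_ann = π/4 × (120² − 46.2²) = 9633 mm^2
t_ext = A_cap·L/Q = 4.842 s
t_ret = A_ann·L/Q = 4.124 s
t_cycle = t_ext + t_ret

t ≈ 8.97 s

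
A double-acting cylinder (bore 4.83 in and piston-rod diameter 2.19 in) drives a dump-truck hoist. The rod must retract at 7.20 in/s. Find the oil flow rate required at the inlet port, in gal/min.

Q ≈ 27.2 gal/min

Rod-side annular area A_ann = π/4 × (4.83² − 2.19²) = 14.56 in^2
Q = A × v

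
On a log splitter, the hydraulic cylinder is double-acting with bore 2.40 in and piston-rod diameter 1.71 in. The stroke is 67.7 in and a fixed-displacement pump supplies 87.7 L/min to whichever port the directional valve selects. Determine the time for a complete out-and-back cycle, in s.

Cap-side area A_cap = π/4 × (2.40 in)² = 4.524 in^2
Rod-side annular area A_ann = π/4 × (2.40² − 1.71²) = 2.227 in^2
t_ext = A_cap·L/Q = 3.434 s
t_ret = A_ann·L/Q = 1.691 s
t_cycle = t_ext + t_ret

t ≈ 5.12 s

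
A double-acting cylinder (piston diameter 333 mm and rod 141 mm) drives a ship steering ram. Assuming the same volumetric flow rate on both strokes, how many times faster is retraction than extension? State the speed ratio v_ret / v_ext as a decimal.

v_ret/v_ext ≈ 1.22

Cap-side area A_cap = π/4 × (333 mm)² = 87090 mm^2
Rod-side annular area A_ann = π/4 × (333² − 141²) = 71480 mm^2
For equal Q, v ∝ 1/A, so v_ret/v_ext = A_cap/A_ann.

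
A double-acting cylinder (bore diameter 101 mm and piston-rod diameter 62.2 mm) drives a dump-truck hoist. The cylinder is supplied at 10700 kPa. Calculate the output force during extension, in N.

Cap-side area A_cap = π/4 × (101 mm)² = 8012 mm^2
F = P × A_cap = 10700 kPa × A_cap

F ≈ 85700 N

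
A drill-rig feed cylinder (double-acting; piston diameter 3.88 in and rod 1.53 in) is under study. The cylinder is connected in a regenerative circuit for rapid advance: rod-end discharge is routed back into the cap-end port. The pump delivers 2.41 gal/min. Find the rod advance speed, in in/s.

In regeneration the rod-end outflow joins the pump flow into the cap end, so the net volume the pump must supply per unit advance equals the rod cross-section area.
Rod cross-section A_rod = π/4 × (1.53 in)² = 1.839 in^2
v = Q_pump / A_rod

v ≈ 5.05 in/s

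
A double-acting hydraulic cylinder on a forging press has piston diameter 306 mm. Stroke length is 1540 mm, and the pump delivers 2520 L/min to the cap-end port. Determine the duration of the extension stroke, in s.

t ≈ 2.70 s

Cap-side area A_cap = π/4 × (306 mm)² = 73540 mm^2
Swept volume V = A × L; t = V / Q = A·L / Q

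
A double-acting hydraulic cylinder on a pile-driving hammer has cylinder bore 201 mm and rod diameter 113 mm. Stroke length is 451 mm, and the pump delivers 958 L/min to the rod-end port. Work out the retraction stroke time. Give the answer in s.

t ≈ 0.613 s

Rod-side annular area A_ann = π/4 × (201² − 113²) = 21700 mm^2
Swept volume V = A × L; t = V / Q = A·L / Q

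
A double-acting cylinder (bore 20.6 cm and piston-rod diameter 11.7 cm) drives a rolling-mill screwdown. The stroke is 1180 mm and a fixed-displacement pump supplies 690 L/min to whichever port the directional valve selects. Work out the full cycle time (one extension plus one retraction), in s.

Cap-side area A_cap = π/4 × (20.6 cm)² = 333.3 cm^2
Rod-side annular area A_ann = π/4 × (20.6² − 11.7²) = 225.8 cm^2
t_ext = A_cap·L/Q = 3.420 s
t_ret = A_ann·L/Q = 2.317 s
t_cycle = t_ext + t_ret

t ≈ 5.74 s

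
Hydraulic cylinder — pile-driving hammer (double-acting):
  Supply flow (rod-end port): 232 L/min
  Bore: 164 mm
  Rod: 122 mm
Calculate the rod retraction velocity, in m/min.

Rod-side annular area A_ann = π/4 × (164² − 122²) = 9434 mm^2
Flow into the rod-end port fills the annular volume.
v = Q / A

v ≈ 24.6 m/min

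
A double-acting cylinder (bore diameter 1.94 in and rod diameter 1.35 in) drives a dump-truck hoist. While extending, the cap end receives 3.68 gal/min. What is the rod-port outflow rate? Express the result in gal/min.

Cap-side area A_cap = π/4 × (1.94 in)² = 2.956 in^2
Rod-side annular area A_ann = π/4 × (1.94² − 1.35²) = 1.525 in^2
Piston speed v = Q_in/A_cap; rod-end outflow Q_out = v × A_ann = Q_in × A_ann/A_cap.

Q_out ≈ 1.90 gal/min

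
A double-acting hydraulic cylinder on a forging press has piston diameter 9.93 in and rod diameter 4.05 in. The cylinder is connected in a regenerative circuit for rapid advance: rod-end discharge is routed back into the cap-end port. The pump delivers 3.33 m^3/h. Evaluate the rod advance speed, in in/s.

v ≈ 4.38 in/s

In regeneration the rod-end outflow joins the pump flow into the cap end, so the net volume the pump must supply per unit advance equals the rod cross-section area.
Rod cross-section A_rod = π/4 × (4.05 in)² = 12.88 in^2
v = Q_pump / A_rod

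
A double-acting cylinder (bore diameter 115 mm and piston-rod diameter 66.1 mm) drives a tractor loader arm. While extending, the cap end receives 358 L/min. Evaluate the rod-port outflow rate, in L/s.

Q_out ≈ 4.00 L/s

Cap-side area A_cap = π/4 × (115 mm)² = 10390 mm^2
Rod-side annular area A_ann = π/4 × (115² − 66.1²) = 6955 mm^2
Piston speed v = Q_in/A_cap; rod-end outflow Q_out = v × A_ann = Q_in × A_ann/A_cap.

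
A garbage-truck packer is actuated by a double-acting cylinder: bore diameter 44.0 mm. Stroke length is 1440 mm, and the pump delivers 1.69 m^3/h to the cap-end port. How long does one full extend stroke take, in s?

t ≈ 4.66 s

Cap-side area A_cap = π/4 × (44.0 mm)² = 1521 mm^2
Swept volume V = A × L; t = V / Q = A·L / Q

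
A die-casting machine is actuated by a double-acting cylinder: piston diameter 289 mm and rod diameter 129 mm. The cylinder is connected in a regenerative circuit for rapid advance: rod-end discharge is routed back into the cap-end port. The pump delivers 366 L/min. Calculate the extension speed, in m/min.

v ≈ 28.0 m/min

In regeneration the rod-end outflow joins the pump flow into the cap end, so the net volume the pump must supply per unit advance equals the rod cross-section area.
Rod cross-section A_rod = π/4 × (129 mm)² = 13070 mm^2
v = Q_pump / A_rod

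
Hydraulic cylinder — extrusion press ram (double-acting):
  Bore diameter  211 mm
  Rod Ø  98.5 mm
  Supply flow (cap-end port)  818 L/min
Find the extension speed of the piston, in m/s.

Cap-side area A_cap = π/4 × (211 mm)² = 34970 mm^2
v = Q / A

v ≈ 0.390 m/s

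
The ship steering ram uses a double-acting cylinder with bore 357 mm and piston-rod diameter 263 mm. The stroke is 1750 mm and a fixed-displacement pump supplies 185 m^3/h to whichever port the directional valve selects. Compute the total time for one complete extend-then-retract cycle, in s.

t ≈ 4.97 s

Cap-side area A_cap = π/4 × (357 mm)² = 1.001e5 mm^2
Rod-side annular area A_ann = π/4 × (357² − 263²) = 45770 mm^2
t_ext = A_cap·L/Q = 3.409 s
t_ret = A_ann·L/Q = 1.559 s
t_cycle = t_ext + t_ret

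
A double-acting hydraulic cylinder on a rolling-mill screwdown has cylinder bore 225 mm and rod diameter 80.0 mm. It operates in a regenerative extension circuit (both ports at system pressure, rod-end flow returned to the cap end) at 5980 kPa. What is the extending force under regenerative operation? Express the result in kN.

F ≈ 30.1 kN

With equal pressure on both faces, forces on the annular region cancel; the net push is pressure × rod cross-section.
Rod cross-section A_rod = π/4 × (80.0 mm)² = 5027 mm^2
F = P × A_rod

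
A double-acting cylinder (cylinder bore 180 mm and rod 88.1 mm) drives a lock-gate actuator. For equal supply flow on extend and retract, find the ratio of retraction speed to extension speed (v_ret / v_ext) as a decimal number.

v_ret/v_ext ≈ 1.32

Cap-side area A_cap = π/4 × (180 mm)² = 25450 mm^2
Rod-side annular area A_ann = π/4 × (180² − 88.1²) = 19350 mm^2
For equal Q, v ∝ 1/A, so v_ret/v_ext = A_cap/A_ann.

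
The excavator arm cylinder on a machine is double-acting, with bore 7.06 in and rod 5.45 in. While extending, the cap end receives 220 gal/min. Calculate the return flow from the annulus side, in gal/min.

Cap-side area A_cap = π/4 × (7.06 in)² = 39.15 in^2
Rod-side annular area A_ann = π/4 × (7.06² − 5.45²) = 15.82 in^2
Piston speed v = Q_in/A_cap; rod-end outflow Q_out = v × A_ann = Q_in × A_ann/A_cap.

Q_out ≈ 88.9 gal/min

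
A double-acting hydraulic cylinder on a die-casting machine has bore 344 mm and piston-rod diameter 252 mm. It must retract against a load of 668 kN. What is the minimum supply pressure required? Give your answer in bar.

P ≈ 155 bar

Rod-side annular area A_ann = π/4 × (344² − 252²) = 43060 mm^2
Retraction: pressure acts on the annular area.
P = F / A = 668 kN / A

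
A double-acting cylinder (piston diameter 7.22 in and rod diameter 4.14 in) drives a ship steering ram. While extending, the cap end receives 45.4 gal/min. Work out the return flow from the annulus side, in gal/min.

Cap-side area A_cap = π/4 × (7.22 in)² = 40.94 in^2
Rod-side annular area A_ann = π/4 × (7.22² − 4.14²) = 27.48 in^2
Piston speed v = Q_in/A_cap; rod-end outflow Q_out = v × A_ann = Q_in × A_ann/A_cap.

Q_out ≈ 30.5 gal/min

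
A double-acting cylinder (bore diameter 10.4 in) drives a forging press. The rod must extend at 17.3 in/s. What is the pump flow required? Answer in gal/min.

Cap-side area A_cap = π/4 × (10.4 in)² = 84.95 in^2
Q = A × v

Q ≈ 382 gal/min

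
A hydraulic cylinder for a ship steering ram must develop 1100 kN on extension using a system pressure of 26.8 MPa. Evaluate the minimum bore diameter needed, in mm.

D ≈ 229 mm

Extension force acts on the full piston face: F = P × (π/4)D².
D = √(4F / (πP)) = √(4 × 1100 kN / (π × 26.8 MPa))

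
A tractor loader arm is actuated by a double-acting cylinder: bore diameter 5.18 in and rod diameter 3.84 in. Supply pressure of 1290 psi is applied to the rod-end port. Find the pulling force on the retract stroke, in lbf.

F ≈ 12200 lbf

Rod-side annular area A_ann = π/4 × (5.18² − 3.84²) = 9.493 in^2
On retraction the pressure acts on the annular area (bore minus rod).
F = P × A_ann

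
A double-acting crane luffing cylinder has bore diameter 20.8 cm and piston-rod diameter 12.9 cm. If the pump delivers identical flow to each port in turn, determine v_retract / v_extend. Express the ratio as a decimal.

Cap-side area A_cap = π/4 × (20.8 cm)² = 339.8 cm^2
Rod-side annular area A_ann = π/4 × (20.8² − 12.9²) = 209.1 cm^2
For equal Q, v ∝ 1/A, so v_ret/v_ext = A_cap/A_ann.

v_ret/v_ext ≈ 1.63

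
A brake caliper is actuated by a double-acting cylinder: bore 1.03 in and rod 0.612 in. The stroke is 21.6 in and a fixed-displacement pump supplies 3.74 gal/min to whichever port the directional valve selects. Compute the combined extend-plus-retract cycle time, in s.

t ≈ 2.06 s

Cap-side area A_cap = π/4 × (1.03 in)² = 0.8332 in^2
Rod-side annular area A_ann = π/4 × (1.03² − 0.612²) = 0.5391 in^2
t_ext = A_cap·L/Q = 1.250 s
t_ret = A_ann·L/Q = 0.8087 s
t_cycle = t_ext + t_ret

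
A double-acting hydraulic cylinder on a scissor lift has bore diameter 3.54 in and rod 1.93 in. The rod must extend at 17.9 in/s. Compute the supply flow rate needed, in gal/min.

Q ≈ 45.8 gal/min

Cap-side area A_cap = π/4 × (3.54 in)² = 9.842 in^2
Q = A × v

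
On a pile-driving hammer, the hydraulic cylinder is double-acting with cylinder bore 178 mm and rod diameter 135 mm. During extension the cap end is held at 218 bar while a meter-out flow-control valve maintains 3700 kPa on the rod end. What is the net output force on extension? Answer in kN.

Cap-side area A_cap = π/4 × (178 mm)² = 24880 mm^2
Rod-side annular area A_ann = π/4 × (178² − 135²) = 10570 mm^2
Net thrust = P_cap·A_cap − P_rod·A_ann = 542.5 kN − 39.11 kN

F ≈ 503 kN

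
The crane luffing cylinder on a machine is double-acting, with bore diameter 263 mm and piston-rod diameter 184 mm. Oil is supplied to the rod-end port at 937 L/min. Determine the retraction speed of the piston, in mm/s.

Rod-side annular area A_ann = π/4 × (263² − 184²) = 27730 mm^2
Flow into the rod-end port fills the annular volume.
v = Q / A

v ≈ 563 mm/s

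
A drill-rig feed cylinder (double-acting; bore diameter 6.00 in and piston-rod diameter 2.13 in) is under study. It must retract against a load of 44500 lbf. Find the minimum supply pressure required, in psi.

P ≈ 1800 psi

Rod-side annular area A_ann = π/4 × (6.00² − 2.13²) = 24.71 in^2
Retraction: pressure acts on the annular area.
P = F / A = 44500 lbf / A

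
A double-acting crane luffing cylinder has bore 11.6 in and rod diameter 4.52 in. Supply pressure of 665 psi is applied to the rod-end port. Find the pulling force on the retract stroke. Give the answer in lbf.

F ≈ 59600 lbf

Rod-side annular area A_ann = π/4 × (11.6² − 4.52²) = 89.64 in^2
On retraction the pressure acts on the annular area (bore minus rod).
F = P × A_ann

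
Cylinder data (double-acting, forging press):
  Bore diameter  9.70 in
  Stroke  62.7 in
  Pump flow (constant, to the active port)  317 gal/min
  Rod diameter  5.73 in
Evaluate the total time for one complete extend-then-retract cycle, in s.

Cap-side area A_cap = π/4 × (9.70 in)² = 73.90 in^2
Rod-side annular area A_ann = π/4 × (9.70² − 5.73²) = 48.11 in^2
t_ext = A_cap·L/Q = 3.796 s
t_ret = A_ann·L/Q = 2.472 s
t_cycle = t_ext + t_ret

t ≈ 6.27 s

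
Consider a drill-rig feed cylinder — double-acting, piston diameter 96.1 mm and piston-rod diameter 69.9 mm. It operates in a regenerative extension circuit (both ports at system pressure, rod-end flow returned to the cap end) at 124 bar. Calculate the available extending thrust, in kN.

With equal pressure on both faces, forces on the annular region cancel; the net push is pressure × rod cross-section.
Rod cross-section A_rod = π/4 × (69.9 mm)² = 3837 mm^2
F = P × A_rod

F ≈ 47.6 kN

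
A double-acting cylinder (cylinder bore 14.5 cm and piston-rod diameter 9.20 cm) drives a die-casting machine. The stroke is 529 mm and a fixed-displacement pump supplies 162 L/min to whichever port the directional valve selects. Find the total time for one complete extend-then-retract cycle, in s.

t ≈ 5.17 s

Cap-side area A_cap = π/4 × (14.5 cm)² = 165.1 cm^2
Rod-side annular area A_ann = π/4 × (14.5² − 9.20²) = 98.65 cm^2
t_ext = A_cap·L/Q = 3.235 s
t_ret = A_ann·L/Q = 1.933 s
t_cycle = t_ext + t_ret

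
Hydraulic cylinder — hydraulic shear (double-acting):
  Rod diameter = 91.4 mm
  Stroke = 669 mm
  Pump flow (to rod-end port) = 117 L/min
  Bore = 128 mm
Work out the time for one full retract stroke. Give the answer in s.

Rod-side annular area A_ann = π/4 × (128² − 91.4²) = 6307 mm^2
Swept volume V = A × L; t = V / Q = A·L / Q

t ≈ 2.16 s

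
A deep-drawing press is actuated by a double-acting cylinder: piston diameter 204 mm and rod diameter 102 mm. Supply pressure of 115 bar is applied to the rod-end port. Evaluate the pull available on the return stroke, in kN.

Rod-side annular area A_ann = π/4 × (204² − 102²) = 24510 mm^2
On retraction the pressure acts on the annular area (bore minus rod).
F = P × A_ann

F ≈ 282 kN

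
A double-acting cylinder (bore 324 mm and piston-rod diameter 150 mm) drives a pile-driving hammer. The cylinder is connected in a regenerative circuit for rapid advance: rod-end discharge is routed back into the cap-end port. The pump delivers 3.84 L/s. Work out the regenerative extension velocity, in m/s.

In regeneration the rod-end outflow joins the pump flow into the cap end, so the net volume the pump must supply per unit advance equals the rod cross-section area.
Rod cross-section A_rod = π/4 × (150 mm)² = 17670 mm^2
v = Q_pump / A_rod

v ≈ 0.217 m/s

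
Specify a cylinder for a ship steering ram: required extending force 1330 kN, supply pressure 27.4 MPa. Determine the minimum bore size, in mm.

D ≈ 249 mm

Extension force acts on the full piston face: F = P × (π/4)D².
D = √(4F / (πP)) = √(4 × 1330 kN / (π × 27.4 MPa))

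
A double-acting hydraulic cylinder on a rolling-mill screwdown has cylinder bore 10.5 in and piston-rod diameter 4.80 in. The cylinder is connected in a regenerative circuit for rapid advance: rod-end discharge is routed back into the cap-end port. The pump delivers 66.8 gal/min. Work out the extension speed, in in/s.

v ≈ 14.2 in/s

In regeneration the rod-end outflow joins the pump flow into the cap end, so the net volume the pump must supply per unit advance equals the rod cross-section area.
Rod cross-section A_rod = π/4 × (4.80 in)² = 18.10 in^2
v = Q_pump / A_rod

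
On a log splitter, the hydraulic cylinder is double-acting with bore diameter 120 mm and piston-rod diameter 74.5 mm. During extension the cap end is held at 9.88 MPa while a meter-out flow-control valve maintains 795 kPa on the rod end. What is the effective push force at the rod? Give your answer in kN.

Cap-side area A_cap = π/4 × (120 mm)² = 11310 mm^2
Rod-side annular area A_ann = π/4 × (120² − 74.5²) = 6951 mm^2
Net thrust = P_cap·A_cap − P_rod·A_ann = 111.7 kN − 5.526 kN

F ≈ 106 kN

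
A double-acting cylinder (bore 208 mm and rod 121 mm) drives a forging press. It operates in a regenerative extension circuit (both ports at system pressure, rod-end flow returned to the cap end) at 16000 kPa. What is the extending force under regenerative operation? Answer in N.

With equal pressure on both faces, forces on the annular region cancel; the net push is pressure × rod cross-section.
Rod cross-section A_rod = π/4 × (121 mm)² = 11500 mm^2
F = P × A_rod

F ≈ 1.84e5 N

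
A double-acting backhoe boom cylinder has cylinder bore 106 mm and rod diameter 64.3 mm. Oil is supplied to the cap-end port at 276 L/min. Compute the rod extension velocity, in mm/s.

v ≈ 521 mm/s

Cap-side area A_cap = π/4 × (106 mm)² = 8825 mm^2
v = Q / A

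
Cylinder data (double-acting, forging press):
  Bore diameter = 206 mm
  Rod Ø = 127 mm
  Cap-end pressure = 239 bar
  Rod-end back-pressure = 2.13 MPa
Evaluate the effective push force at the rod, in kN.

F ≈ 753 kN

Cap-side area A_cap = π/4 × (206 mm)² = 33330 mm^2
Rod-side annular area A_ann = π/4 × (206² − 127²) = 20660 mm^2
Net thrust = P_cap·A_cap − P_rod·A_ann = 796.6 kN − 44.01 kN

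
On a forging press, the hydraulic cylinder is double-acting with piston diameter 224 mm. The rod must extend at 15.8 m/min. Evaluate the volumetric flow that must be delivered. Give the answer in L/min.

Cap-side area A_cap = π/4 × (224 mm)² = 39410 mm^2
Q = A × v

Q ≈ 623 L/min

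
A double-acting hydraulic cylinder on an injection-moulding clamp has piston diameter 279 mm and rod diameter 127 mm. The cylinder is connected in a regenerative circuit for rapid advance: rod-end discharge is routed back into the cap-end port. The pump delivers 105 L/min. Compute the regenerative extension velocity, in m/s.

In regeneration the rod-end outflow joins the pump flow into the cap end, so the net volume the pump must supply per unit advance equals the rod cross-section area.
Rod cross-section A_rod = π/4 × (127 mm)² = 12670 mm^2
v = Q_pump / A_rod

v ≈ 0.138 m/s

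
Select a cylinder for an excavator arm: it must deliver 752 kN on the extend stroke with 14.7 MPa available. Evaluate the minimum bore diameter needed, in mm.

Extension force acts on the full piston face: F = P × (π/4)D².
D = √(4F / (πP)) = √(4 × 752 kN / (π × 14.7 MPa))

D ≈ 255 mm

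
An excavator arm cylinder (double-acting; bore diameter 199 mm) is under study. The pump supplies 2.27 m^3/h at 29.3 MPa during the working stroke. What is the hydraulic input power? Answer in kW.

W ≈ 18.5 kW

Hydraulic power = P × Q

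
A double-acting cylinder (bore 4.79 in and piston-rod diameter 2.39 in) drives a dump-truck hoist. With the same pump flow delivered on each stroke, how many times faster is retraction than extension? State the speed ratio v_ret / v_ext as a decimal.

v_ret/v_ext ≈ 1.33

Cap-side area A_cap = π/4 × (4.79 in)² = 18.02 in^2
Rod-side annular area A_ann = π/4 × (4.79² − 2.39²) = 13.53 in^2
For equal Q, v ∝ 1/A, so v_ret/v_ext = A_cap/A_ann.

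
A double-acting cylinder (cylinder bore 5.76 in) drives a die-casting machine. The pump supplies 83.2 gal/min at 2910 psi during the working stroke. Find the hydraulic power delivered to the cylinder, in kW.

W ≈ 105 kW

Hydraulic power = P × Q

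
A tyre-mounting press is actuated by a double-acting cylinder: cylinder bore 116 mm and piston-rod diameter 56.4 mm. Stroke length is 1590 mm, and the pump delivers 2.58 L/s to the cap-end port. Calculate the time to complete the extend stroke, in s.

t ≈ 6.51 s

Cap-side area A_cap = π/4 × (116 mm)² = 10570 mm^2
Swept volume V = A × L; t = V / Q = A·L / Q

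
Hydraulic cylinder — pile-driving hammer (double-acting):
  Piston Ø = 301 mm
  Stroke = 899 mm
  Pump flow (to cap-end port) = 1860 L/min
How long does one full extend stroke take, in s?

t ≈ 2.06 s

Cap-side area A_cap = π/4 × (301 mm)² = 71160 mm^2
Swept volume V = A × L; t = V / Q = A·L / Q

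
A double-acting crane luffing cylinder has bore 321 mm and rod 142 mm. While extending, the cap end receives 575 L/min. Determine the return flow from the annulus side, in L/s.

Cap-side area A_cap = π/4 × (321 mm)² = 80930 mm^2
Rod-side annular area A_ann = π/4 × (321² − 142²) = 65090 mm^2
Piston speed v = Q_in/A_cap; rod-end outflow Q_out = v × A_ann = Q_in × A_ann/A_cap.

Q_out ≈ 7.71 L/s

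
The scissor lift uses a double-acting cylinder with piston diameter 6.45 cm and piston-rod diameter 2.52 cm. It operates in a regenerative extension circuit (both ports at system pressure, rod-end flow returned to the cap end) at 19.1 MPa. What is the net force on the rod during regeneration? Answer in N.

F ≈ 9530 N

With equal pressure on both faces, forces on the annular region cancel; the net push is pressure × rod cross-section.
Rod cross-section A_rod = π/4 × (2.52 cm)² = 4.988 cm^2
F = P × A_rod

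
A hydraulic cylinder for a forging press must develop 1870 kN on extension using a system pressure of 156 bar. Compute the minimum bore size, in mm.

Extension force acts on the full piston face: F = P × (π/4)D².
D = √(4F / (πP)) = √(4 × 1870 kN / (π × 156 bar))

D ≈ 391 mm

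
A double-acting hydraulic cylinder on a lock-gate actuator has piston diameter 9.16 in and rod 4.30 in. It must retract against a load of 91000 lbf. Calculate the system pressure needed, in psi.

Rod-side annular area A_ann = π/4 × (9.16² − 4.30²) = 51.38 in^2
Retraction: pressure acts on the annular area.
P = F / A = 91000 lbf / A

P ≈ 1770 psi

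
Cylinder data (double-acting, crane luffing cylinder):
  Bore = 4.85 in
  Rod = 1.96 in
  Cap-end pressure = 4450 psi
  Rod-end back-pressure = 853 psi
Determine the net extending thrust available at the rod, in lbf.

Cap-side area A_cap = π/4 × (4.85 in)² = 18.47 in^2
Rod-side annular area A_ann = π/4 × (4.85² − 1.96²) = 15.46 in^2
Net thrust = P_cap·A_cap − P_rod·A_ann = 82210 lbf − 13190 lbf

F ≈ 69000 lbf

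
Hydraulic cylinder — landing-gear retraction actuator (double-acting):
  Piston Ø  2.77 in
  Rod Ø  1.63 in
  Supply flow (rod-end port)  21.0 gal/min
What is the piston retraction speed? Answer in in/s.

v ≈ 20.5 in/s

Rod-side annular area A_ann = π/4 × (2.77² − 1.63²) = 3.940 in^2
Flow into the rod-end port fills the annular volume.
v = Q / A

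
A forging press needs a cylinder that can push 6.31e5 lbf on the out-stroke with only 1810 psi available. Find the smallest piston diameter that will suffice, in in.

D ≈ 21.1 in

Extension force acts on the full piston face: F = P × (π/4)D².
D = √(4F / (πP)) = √(4 × 6.31e5 lbf / (π × 1810 psi))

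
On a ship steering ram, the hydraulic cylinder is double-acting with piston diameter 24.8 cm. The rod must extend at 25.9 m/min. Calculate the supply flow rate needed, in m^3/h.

Q ≈ 75.1 m^3/h

Cap-side area A_cap = π/4 × (24.8 cm)² = 483.1 cm^2
Q = A × v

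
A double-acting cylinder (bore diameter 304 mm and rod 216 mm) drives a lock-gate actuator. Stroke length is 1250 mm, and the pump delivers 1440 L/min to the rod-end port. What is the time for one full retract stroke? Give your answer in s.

t ≈ 1.87 s

Rod-side annular area A_ann = π/4 × (304² − 216²) = 35940 mm^2
Swept volume V = A × L; t = V / Q = A·L / Q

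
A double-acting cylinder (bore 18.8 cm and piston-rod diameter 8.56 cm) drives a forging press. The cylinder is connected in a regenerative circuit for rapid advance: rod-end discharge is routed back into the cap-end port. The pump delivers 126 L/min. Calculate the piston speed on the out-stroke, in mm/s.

v ≈ 365 mm/s

In regeneration the rod-end outflow joins the pump flow into the cap end, so the net volume the pump must supply per unit advance equals the rod cross-section area.
Rod cross-section A_rod = π/4 × (8.56 cm)² = 57.55 cm^2
v = Q_pump / A_rod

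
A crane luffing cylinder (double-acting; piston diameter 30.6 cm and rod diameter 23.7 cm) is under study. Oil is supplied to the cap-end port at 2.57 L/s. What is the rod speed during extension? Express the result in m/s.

v ≈ 0.0349 m/s

Cap-side area A_cap = π/4 × (30.6 cm)² = 735.4 cm^2
v = Q / A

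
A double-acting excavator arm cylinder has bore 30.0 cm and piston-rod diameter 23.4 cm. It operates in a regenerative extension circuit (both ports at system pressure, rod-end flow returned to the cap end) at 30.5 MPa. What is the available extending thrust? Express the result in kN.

With equal pressure on both faces, forces on the annular region cancel; the net push is pressure × rod cross-section.
Rod cross-section A_rod = π/4 × (23.4 cm)² = 430.1 cm^2
F = P × A_rod

F ≈ 1310 kN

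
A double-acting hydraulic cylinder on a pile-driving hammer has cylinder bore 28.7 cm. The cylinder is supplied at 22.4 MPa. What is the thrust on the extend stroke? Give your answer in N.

Cap-side area A_cap = π/4 × (28.7 cm)² = 646.9 cm^2
F = P × A_cap = 22.4 MPa × A_cap

F ≈ 1.45e6 N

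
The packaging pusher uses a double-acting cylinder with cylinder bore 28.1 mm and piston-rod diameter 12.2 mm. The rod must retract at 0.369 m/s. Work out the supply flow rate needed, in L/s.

Rod-side annular area A_ann = π/4 × (28.1² − 12.2²) = 503.3 mm^2
Q = A × v

Q ≈ 0.186 L/s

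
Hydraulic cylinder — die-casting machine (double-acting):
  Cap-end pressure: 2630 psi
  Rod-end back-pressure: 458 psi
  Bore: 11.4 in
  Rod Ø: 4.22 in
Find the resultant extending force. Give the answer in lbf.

Cap-side area A_cap = π/4 × (11.4 in)² = 102.1 in^2
Rod-side annular area A_ann = π/4 × (11.4² − 4.22²) = 88.08 in^2
Net thrust = P_cap·A_cap − P_rod·A_ann = 2.684e5 lbf − 40340 lbf

F ≈ 2.28e5 lbf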